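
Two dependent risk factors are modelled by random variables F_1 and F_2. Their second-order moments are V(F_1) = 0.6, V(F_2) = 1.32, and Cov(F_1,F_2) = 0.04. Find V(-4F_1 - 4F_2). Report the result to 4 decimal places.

V(-4F_1 - 4F_2) = (-4)²·V(F_1) + (-4)²·V(F_2) + 2·(-4)·(-4)·Cov(F_1,F_2)
= 16·0.6 + 16·1.32 + 32·0.04 = 32

32.0000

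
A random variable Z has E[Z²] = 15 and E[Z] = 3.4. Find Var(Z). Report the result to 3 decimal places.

3.440

Var(Z) = 15 − (3.4)² = 3.44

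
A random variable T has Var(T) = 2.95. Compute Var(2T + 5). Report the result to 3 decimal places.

11.800

Var(2T + 5) = (2)²·Var(T) = 4·2.95 = 11.8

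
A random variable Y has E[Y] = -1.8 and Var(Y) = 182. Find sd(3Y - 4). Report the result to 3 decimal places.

40.472

Var(3Y - 4) = (3)²·182 = 1638
sd(3Y - 4) = √1638 ≈ 40.472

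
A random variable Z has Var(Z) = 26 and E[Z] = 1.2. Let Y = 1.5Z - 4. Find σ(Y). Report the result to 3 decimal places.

Var(1.5Z - 4) = (1.5)²·26 = 58.5
σ(Y) = √58.5 ≈ 7.649

7.649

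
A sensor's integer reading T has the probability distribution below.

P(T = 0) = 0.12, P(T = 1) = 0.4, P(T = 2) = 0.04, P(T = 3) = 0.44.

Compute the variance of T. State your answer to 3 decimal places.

E[T] = (0)(0.12) + (1)(0.4) + (2)(0.04) + (3)(0.44) = 1.8
E[T²] = (0)²(0.12) + (1)²(0.4) + (2)²(0.04) + (3)²(0.44) = 4.52
Var(T) = E[T²] − (E[T])² = 4.52 − (1.8)² = 1.28

1.280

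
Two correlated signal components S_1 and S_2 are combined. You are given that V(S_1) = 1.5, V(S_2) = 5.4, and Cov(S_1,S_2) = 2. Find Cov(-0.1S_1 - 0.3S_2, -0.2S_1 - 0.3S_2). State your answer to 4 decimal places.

0.6960

Cov(-0.1S_1 - 0.3S_2, -0.2S_1 - 0.3S_2) = (-0.1)(-0.2)V(S_1) + (-0.3)(-0.3)V(S_2) + [(-0.1)(-0.3) + (-0.3)(-0.2)]Cov(S_1,S_2)
= 0.02·1.5 + 0.09·5.4 + 0.09·2 = 0.696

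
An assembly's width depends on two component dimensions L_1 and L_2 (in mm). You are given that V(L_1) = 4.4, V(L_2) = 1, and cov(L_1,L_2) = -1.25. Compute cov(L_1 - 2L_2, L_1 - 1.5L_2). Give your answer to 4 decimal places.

11.7750

cov(L_1 - 2L_2, L_1 - 1.5L_2) = (1)(1)V(L_1) + (-2)(-1.5)V(L_2) + [(1)(-1.5) + (-2)(1)]cov(L_1,L_2)
= 1·4.4 + 3·1 + -3.5·-1.25 = 11.775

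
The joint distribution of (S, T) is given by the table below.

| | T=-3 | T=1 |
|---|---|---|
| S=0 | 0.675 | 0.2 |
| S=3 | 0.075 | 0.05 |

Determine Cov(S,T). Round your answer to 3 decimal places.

E[S] = 0.375,  E[T] = -2
E[ST] = -0.525
Cov(S,T) = E[ST] − E[S]E[T] = -0.525 − (0.375)(-2) = 0.225

0.225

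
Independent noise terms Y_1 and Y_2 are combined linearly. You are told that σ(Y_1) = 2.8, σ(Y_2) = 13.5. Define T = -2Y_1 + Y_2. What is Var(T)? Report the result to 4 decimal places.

Var(Y_1) = 7.84, Var(Y_2) = 182.25
By independence, Var(T) = (-2)²Var(Y_1) + (1)²Var(Y_2)
= (-2)²·7.84 + (1)²·182.25 = 213.61

213.6100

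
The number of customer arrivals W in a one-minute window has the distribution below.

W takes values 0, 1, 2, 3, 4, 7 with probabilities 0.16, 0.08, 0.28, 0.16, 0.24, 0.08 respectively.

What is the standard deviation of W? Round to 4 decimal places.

1.8521

E[W] = (0)(0.16) + (1)(0.08) + (2)(0.28) + (3)(0.16) + (4)(0.24) + (7)(0.08) = 2.64
E[W²] = (0)²(0.16) + (1)²(0.08) + (2)²(0.28) + (3)²(0.16) + (4)²(0.24) + (7)²(0.08) = 10.4
V(W) = E[W²] − (E[W])² = 10.4 − (2.64)² = 3.4304
SD(W) = √3.4304 ≈ 1.8521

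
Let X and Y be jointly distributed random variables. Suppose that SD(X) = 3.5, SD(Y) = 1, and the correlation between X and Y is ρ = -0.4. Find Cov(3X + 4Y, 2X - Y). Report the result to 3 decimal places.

var(X) = (3.5)² = 12.25;  var(Y) = (1)² = 1
Cov(X,Y) = ρ·SD(X)·SD(Y) = -0.4·3.5·1 = -1.4
Cov(3X + 4Y, 2X - Y) = (3)(2)var(X) + (4)(-1)var(Y) + [(3)(-1) + (4)(2)]Cov(X,Y)
= 6·12.25 + -4·1 + 5·-1.4 = 62.5

62.500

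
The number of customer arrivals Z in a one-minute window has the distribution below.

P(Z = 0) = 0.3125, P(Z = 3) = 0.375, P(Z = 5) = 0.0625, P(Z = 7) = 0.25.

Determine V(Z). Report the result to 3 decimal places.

E[Z] = (0)(0.3125) + (3)(0.375) + (5)(0.0625) + (7)(0.25) = 3.1875
E[Z²] = (0)²(0.3125) + (3)²(0.375) + (5)²(0.0625) + (7)²(0.25) = 17.1875
V(Z) = E[Z²] − (E[Z])² = 17.1875 − (3.1875)² = 7.02734375

7.027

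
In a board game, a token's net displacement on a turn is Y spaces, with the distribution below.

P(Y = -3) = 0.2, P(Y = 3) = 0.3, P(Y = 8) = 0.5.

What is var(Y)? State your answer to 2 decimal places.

18.01

E[Y] = (-3)(0.2) + (3)(0.3) + (8)(0.5) = 4.3
E[Y²] = (-3)²(0.2) + (3)²(0.3) + (8)²(0.5) = 36.5
var(Y) = E[Y²] − (E[Y])² = 36.5 − (4.3)² = 18.01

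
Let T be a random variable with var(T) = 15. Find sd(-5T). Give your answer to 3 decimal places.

19.365

var(-5T) = (-5)²·15 = 375
sd(-5T) = √375 ≈ 19.365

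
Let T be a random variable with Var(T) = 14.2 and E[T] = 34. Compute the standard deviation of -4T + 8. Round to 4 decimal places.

15.0732

Var(-4T + 8) = (-4)²·14.2 = 227.2
SD(-4T + 8) = √227.2 ≈ 15.0732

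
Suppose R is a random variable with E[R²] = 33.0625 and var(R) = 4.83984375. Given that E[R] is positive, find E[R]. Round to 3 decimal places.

(E[R])² = E[R²] − var(R) = 33.0625 − 4.83984375 = 28.22265625
E[R] = √28.22265625 = 5.3125

5.313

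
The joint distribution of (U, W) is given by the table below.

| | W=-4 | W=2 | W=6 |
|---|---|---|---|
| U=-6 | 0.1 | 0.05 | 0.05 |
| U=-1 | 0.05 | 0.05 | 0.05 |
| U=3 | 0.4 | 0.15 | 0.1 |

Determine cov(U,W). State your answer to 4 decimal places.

-2.0000

E[U] = 0.6,  E[W] = -0.5
E[UW] = -2.3
cov(U,W) = E[UW] − E[U]E[W] = -2.3 − (0.6)(-0.5) = -2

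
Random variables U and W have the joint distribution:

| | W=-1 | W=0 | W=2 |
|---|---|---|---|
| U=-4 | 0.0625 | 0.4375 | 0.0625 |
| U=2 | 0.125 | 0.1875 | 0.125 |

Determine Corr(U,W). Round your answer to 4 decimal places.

0.0912

E[U] = -1.375,  E[W] = 0.1875
E[UW] = 0
Cov(U,W) = E[UW] − E[U]E[W] = 0 − (-1.375)(0.1875) = 0.2578125
var(U) = 8.859375,  var(W) = 0.90234375
ρ = 0.2578125 / √(8.859375·0.90234375) ≈ 0.0912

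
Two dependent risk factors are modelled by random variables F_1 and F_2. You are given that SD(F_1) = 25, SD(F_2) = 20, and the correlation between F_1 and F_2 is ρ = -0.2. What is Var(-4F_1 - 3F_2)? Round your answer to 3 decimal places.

Var(F_1) = (25)² = 625;  Var(F_2) = (20)² = 400
Cov(F_1,F_2) = ρ·SD(F_1)·SD(F_2) = -0.2·25·20 = -100
Var(-4F_1 - 3F_2) = (-4)²·Var(F_1) + (-3)²·Var(F_2) + 2·(-4)·(-3)·Cov(F_1,F_2)
= 16·625 + 9·400 + 24·-100 = 11200

11200.000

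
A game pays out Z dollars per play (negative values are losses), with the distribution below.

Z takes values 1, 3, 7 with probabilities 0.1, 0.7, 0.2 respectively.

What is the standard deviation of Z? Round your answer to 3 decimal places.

1.800

E[Z] = (1)(0.1) + (3)(0.7) + (7)(0.2) = 3.6
E[Z²] = (1)²(0.1) + (3)²(0.7) + (7)²(0.2) = 16.2
var(Z) = E[Z²] − (E[Z])² = 16.2 − (3.6)² = 3.24
sd(Z) = √3.24 ≈ 1.800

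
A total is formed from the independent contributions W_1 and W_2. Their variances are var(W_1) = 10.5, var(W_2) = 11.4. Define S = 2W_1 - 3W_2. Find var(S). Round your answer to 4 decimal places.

By independence, var(S) = (2)²var(W_1) + (-3)²var(W_2)
= (2)²·10.5 + (-3)²·11.4 = 144.6

144.6000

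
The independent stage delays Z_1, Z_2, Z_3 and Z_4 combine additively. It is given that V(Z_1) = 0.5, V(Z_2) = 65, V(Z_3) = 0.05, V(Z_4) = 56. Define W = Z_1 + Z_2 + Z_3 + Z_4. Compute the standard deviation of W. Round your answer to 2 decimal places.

11.02

By independence, V(W) = (1)²V(Z_1) + (1)²V(Z_2) + (1)²V(Z_3) + (1)²V(Z_4)
= (1)²·0.5 + (1)²·65 + (1)²·0.05 + (1)²·56 = 121.55
sd(W) = √121.55 ≈ 11.02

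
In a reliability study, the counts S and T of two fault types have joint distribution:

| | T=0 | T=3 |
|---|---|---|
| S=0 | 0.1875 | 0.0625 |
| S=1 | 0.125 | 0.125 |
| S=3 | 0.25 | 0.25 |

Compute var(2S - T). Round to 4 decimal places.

7.6523

E[S] = 1.75,  E[T] = 1.3125,  E[ST] = 2.625
var(S) = 4.75 − (1.75)² = 1.6875;  var(T) = 3.9375 − (1.3125)² = 2.21484375
Cov(S,T) = 2.625 − (1.75)(1.3125) = 0.328125
var(2S - T) = (2)²·1.6875 + (-1)²·2.21484375 + 2·(2)·(-1)·0.328125 = 7.65234375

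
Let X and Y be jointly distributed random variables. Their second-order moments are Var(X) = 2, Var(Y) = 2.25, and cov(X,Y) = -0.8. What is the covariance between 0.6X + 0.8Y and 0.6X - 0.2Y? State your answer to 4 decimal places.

0.0720

cov(0.6X + 0.8Y, 0.6X - 0.2Y) = (0.6)(0.6)Var(X) + (0.8)(-0.2)Var(Y) + [(0.6)(-0.2) + (0.8)(0.6)]cov(X,Y)
= 0.36·2 + -0.16·2.25 + 0.36·-0.8 = 0.072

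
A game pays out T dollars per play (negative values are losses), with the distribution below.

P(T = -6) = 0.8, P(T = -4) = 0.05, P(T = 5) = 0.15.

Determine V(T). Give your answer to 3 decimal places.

E[T] = (-6)(0.8) + (-4)(0.05) + (5)(0.15) = -4.25
E[T²] = (-6)²(0.8) + (-4)²(0.05) + (5)²(0.15) = 33.35
V(T) = E[T²] − (E[T])² = 33.35 − (-4.25)² = 15.2875

15.288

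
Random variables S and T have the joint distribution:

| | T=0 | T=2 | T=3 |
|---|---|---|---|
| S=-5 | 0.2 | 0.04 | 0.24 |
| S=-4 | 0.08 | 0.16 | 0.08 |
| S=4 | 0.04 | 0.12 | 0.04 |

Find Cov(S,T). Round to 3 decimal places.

0.154

E[S] = -2.88,  E[T] = 1.72
E[ST] = -4.8
Cov(S,T) = E[ST] − E[S]E[T] = -4.8 − (-2.88)(1.72) = 0.1536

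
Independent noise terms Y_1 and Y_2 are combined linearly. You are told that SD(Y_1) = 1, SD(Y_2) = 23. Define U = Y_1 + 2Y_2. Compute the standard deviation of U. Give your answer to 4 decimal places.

46.0109

V(Y_1) = 1, V(Y_2) = 529
By independence, V(U) = (1)²V(Y_1) + (2)²V(Y_2)
= (1)²·1 + (2)²·529 = 2117
SD(U) = √2117 ≈ 46.0109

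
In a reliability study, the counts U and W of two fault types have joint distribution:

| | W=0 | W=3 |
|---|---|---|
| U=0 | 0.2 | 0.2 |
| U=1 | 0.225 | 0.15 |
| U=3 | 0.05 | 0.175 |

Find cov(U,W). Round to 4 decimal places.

0.3713

E[U] = 1.05,  E[W] = 1.575
E[UW] = 2.025
cov(U,W) = E[UW] − E[U]E[W] = 2.025 − (1.05)(1.575) = 0.37125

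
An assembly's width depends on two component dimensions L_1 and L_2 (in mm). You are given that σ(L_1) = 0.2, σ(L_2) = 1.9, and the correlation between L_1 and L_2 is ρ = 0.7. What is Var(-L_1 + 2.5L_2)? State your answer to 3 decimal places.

21.273

Var(L_1) = (0.2)² = 0.04;  Var(L_2) = (1.9)² = 3.61
Cov(L_1,L_2) = ρ·σ(L_1)·σ(L_2) = 0.7·0.2·1.9 = 0.266
Var(-L_1 + 2.5L_2) = (-1)²·Var(L_1) + (2.5)²·Var(L_2) + 2·(-1)·(2.5)·Cov(L_1,L_2)
= 1·0.04 + 6.25·3.61 + -5·0.266 = 21.2725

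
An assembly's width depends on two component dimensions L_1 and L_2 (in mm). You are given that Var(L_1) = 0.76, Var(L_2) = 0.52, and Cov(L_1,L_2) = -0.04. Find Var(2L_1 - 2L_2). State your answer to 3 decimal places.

5.440

Var(2L_1 - 2L_2) = (2)²·Var(L_1) + (-2)²·Var(L_2) + 2·(2)·(-2)·Cov(L_1,L_2)
= 4·0.76 + 4·0.52 + -8·-0.04 = 5.44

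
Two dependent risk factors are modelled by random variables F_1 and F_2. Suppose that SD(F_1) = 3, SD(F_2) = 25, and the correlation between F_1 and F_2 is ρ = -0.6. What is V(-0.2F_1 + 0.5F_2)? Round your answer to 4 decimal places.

V(F_1) = (3)² = 9;  V(F_2) = (25)² = 625
Cov(F_1,F_2) = ρ·SD(F_1)·SD(F_2) = -0.6·3·25 = -45
V(-0.2F_1 + 0.5F_2) = (-0.2)²·V(F_1) + (0.5)²·V(F_2) + 2·(-0.2)·(0.5)·Cov(F_1,F_2)
= 0.04·9 + 0.25·625 + -0.2·-45 = 165.61

165.6100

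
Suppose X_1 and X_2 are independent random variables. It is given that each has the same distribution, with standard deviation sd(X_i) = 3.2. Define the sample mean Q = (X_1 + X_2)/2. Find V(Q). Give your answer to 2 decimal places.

5.12

V(X_i) = (3.2)² = 10.24
By independence, V(Q) = (0.5)²V(X_1) + (0.5)²V(X_2)
= (0.5)²·10.24 + (0.5)²·10.24 = 5.12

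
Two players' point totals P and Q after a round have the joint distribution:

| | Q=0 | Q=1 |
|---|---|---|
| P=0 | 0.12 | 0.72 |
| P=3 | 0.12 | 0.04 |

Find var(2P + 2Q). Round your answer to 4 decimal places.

3.6096

E[P] = 0.48,  E[Q] = 0.76,  E[PQ] = 0.12
var(P) = 1.44 − (0.48)² = 1.2096;  var(Q) = 0.76 − (0.76)² = 0.1824
Cov(P,Q) = 0.12 − (0.48)(0.76) = -0.2448
var(2P + 2Q) = (2)²·1.2096 + (2)²·0.1824 + 2·(2)·(2)·-0.2448 = 3.6096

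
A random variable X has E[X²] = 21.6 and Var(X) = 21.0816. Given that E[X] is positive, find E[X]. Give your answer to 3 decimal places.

(E[X])² = E[X²] − Var(X) = 21.6 − 21.0816 = 0.5184
E[X] = √0.5184 = 0.72

0.720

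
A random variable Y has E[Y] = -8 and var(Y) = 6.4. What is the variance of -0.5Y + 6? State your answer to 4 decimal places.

1.6000

var(-0.5Y + 6) = (-0.5)²·var(Y) = 0.25·6.4 = 1.6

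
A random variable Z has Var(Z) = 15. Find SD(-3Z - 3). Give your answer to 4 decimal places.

11.6190

Var(-3Z - 3) = (-3)²·15 = 135
SD(-3Z - 3) = √135 ≈ 11.6190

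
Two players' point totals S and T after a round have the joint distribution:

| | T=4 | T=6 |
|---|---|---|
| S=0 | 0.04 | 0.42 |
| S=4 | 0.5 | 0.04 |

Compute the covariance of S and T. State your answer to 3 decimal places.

E[S] = 2.16,  E[T] = 4.92
E[ST] = 8.96
Cov(S,T) = E[ST] − E[S]E[T] = 8.96 − (2.16)(4.92) = -1.6672

-1.667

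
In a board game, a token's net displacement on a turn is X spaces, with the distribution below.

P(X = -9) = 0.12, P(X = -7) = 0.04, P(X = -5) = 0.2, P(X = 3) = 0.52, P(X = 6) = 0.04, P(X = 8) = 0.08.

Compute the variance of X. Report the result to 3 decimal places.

E[X] = (-9)(0.12) + (-7)(0.04) + (-5)(0.2) + (3)(0.52) + (6)(0.04) + (8)(0.08) = 0.08
E[X²] = (-9)²(0.12) + (-7)²(0.04) + (-5)²(0.2) + (3)²(0.52) + (6)²(0.04) + (8)²(0.08) = 27.92
Var(X) = E[X²] − (E[X])² = 27.92 − (0.08)² = 27.9136

27.914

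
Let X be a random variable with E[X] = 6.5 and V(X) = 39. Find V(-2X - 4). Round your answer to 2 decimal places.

V(-2X - 4) = (-2)²·V(X) = 4·39 = 156

156.00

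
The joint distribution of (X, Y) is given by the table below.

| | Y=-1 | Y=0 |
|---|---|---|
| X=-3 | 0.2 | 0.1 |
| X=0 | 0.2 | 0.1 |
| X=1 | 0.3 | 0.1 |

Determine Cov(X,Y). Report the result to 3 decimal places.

E[X] = -0.5,  E[Y] = -0.7
E[XY] = 0.3
Cov(X,Y) = E[XY] − E[X]E[Y] = 0.3 − (-0.5)(-0.7) = -0.05

-0.050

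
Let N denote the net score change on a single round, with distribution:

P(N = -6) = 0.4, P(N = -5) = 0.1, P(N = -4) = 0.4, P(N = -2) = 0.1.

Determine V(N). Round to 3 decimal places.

1.610

E[N] = (-6)(0.4) + (-5)(0.1) + (-4)(0.4) + (-2)(0.1) = -4.7
E[N²] = (-6)²(0.4) + (-5)²(0.1) + (-4)²(0.4) + (-2)²(0.1) = 23.7
V(N) = E[N²] − (E[N])² = 23.7 − (-4.7)² = 1.61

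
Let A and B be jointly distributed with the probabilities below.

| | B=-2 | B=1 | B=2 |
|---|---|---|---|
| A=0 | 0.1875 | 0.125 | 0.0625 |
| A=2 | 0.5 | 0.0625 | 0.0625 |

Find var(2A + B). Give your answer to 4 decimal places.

4.4961

E[A] = 1.25,  E[B] = -0.9375,  E[AB] = -1.625
var(A) = 2.5 − (1.25)² = 0.9375;  var(B) = 3.4375 − (-0.9375)² = 2.55859375
cov(A,B) = -1.625 − (1.25)(-0.9375) = -0.453125
var(2A + B) = (2)²·0.9375 + (1)²·2.55859375 + 2·(2)·(1)·-0.453125 = 4.49609375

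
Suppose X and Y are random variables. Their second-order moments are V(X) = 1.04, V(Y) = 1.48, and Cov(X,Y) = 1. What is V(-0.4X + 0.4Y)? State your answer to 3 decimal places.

0.083

V(-0.4X + 0.4Y) = (-0.4)²·V(X) + (0.4)²·V(Y) + 2·(-0.4)·(0.4)·Cov(X,Y)
= 0.16·1.04 + 0.16·1.48 + -0.32·1 = 0.0832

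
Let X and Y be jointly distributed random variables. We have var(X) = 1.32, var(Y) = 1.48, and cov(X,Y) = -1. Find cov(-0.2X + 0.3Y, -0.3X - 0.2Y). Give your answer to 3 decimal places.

cov(-0.2X + 0.3Y, -0.3X - 0.2Y) = (-0.2)(-0.3)var(X) + (0.3)(-0.2)var(Y) + [(-0.2)(-0.2) + (0.3)(-0.3)]cov(X,Y)
= 0.06·1.32 + -0.06·1.48 + -0.05·-1 = 0.0404

0.040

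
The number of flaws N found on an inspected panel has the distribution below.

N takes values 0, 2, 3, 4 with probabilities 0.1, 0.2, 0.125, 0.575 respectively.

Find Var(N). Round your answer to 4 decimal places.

1.6694

E[N] = (0)(0.1) + (2)(0.2) + (3)(0.125) + (4)(0.575) = 3.075
E[N²] = (0)²(0.1) + (2)²(0.2) + (3)²(0.125) + (4)²(0.575) = 11.125
Var(N) = E[N²] − (E[N])² = 11.125 − (3.075)² = 1.669375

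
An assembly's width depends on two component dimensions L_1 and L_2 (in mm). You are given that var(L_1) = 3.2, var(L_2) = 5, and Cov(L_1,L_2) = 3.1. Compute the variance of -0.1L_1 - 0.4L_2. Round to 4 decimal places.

var(-0.1L_1 - 0.4L_2) = (-0.1)²·var(L_1) + (-0.4)²·var(L_2) + 2·(-0.1)·(-0.4)·Cov(L_1,L_2)
= 0.01·3.2 + 0.16·5 + 0.08·3.1 = 1.08

1.0800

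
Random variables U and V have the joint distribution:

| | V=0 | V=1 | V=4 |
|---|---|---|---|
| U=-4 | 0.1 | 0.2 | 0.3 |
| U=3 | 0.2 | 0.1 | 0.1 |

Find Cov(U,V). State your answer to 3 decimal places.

-1.820

E[U] = -1.2,  E[V] = 1.9
E[UV] = -4.1
Cov(U,V) = E[UV] − E[U]E[V] = -4.1 − (-1.2)(1.9) = -1.82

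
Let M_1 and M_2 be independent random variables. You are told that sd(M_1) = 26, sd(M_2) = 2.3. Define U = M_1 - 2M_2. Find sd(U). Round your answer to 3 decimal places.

var(M_1) = 676, var(M_2) = 5.29
By independence, var(U) = (1)²var(M_1) + (-2)²var(M_2)
= (1)²·676 + (-2)²·5.29 = 697.16
sd(U) = √697.16 ≈ 26.404

26.404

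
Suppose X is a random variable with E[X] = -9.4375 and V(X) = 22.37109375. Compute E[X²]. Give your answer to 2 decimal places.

E[X²] = V(X) + (E[X])² = 22.37109375 + (-9.4375)² = 111.4375

111.44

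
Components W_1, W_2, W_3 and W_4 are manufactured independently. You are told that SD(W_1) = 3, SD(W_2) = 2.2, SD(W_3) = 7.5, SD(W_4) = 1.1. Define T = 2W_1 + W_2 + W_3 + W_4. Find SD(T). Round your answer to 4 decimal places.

9.9146

Var(W_1) = 9, Var(W_2) = 4.84, Var(W_3) = 56.25, Var(W_4) = 1.21
By independence, Var(T) = (2)²Var(W_1) + (1)²Var(W_2) + (1)²Var(W_3) + (1)²Var(W_4)
= (2)²·9 + (1)²·4.84 + (1)²·56.25 + (1)²·1.21 = 98.3
SD(T) = √98.3 ≈ 9.9146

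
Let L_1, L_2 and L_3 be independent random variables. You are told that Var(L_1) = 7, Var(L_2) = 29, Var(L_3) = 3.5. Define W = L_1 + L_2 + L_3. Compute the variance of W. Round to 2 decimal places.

By independence, Var(W) = (1)²Var(L_1) + (1)²Var(L_2) + (1)²Var(L_3)
= (1)²·7 + (1)²·29 + (1)²·3.5 = 39.5

39.50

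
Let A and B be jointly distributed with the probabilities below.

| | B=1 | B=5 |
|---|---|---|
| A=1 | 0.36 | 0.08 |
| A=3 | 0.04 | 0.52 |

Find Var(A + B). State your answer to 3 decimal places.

7.770

E[A] = 2.12,  E[B] = 3.4,  E[AB] = 8.68
Var(A) = 5.48 − (2.12)² = 0.9856;  Var(B) = 15.4 − (3.4)² = 3.84
Cov(A,B) = 8.68 − (2.12)(3.4) = 1.472
Var(A + B) = (1)²·0.9856 + (1)²·3.84 + 2·(1)·(1)·1.472 = 7.7696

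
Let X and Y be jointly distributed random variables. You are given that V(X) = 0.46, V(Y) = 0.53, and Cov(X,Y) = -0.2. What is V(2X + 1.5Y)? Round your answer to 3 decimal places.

1.833

V(2X + 1.5Y) = (2)²·V(X) + (1.5)²·V(Y) + 2·(2)·(1.5)·Cov(X,Y)
= 4·0.46 + 2.25·0.53 + 6·-0.2 = 1.8325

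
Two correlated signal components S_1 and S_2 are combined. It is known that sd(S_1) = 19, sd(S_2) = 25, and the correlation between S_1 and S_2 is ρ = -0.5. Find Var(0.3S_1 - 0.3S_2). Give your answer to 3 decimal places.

131.490

Var(S_1) = (19)² = 361;  Var(S_2) = (25)² = 625
Cov(S_1,S_2) = ρ·sd(S_1)·sd(S_2) = -0.5·19·25 = -237.5
Var(0.3S_1 - 0.3S_2) = (0.3)²·Var(S_1) + (-0.3)²·Var(S_2) + 2·(0.3)·(-0.3)·Cov(S_1,S_2)
= 0.09·361 + 0.09·625 + -0.18·-237.5 = 131.49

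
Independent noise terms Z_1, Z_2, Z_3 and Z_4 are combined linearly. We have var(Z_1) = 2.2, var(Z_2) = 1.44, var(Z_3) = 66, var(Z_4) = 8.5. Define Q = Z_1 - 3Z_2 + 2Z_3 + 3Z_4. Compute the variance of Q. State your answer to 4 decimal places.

By independence, var(Q) = (1)²var(Z_1) + (-3)²var(Z_2) + (2)²var(Z_3) + (3)²var(Z_4)
= (1)²·2.2 + (-3)²·1.44 + (2)²·66 + (3)²·8.5 = 355.66

355.6600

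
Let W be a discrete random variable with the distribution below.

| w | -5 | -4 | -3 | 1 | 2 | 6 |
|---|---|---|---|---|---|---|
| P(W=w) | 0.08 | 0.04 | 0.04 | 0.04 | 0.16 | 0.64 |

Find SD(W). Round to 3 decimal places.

E[W] = (-5)(0.08) + (-4)(0.04) + (-3)(0.04) + (1)(0.04) + (2)(0.16) + (6)(0.64) = 3.52
E[W²] = (-5)²(0.08) + (-4)²(0.04) + (-3)²(0.04) + (1)²(0.04) + (2)²(0.16) + (6)²(0.64) = 26.72
Var(W) = E[W²] − (E[W])² = 26.72 − (3.52)² = 14.3296
SD(W) = √14.3296 ≈ 3.785

3.785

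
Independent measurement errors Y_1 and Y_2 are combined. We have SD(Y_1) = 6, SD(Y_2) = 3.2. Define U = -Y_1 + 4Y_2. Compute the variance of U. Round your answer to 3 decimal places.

Var(Y_1) = 36, Var(Y_2) = 10.24
By independence, Var(U) = (-1)²Var(Y_1) + (4)²Var(Y_2)
= (-1)²·36 + (4)²·10.24 = 199.84

199.840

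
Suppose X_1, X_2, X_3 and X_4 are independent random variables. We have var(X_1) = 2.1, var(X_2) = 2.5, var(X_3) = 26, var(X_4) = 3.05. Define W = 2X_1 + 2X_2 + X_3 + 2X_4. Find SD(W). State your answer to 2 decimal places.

By independence, var(W) = (2)²var(X_1) + (2)²var(X_2) + (1)²var(X_3) + (2)²var(X_4)
= (2)²·2.1 + (2)²·2.5 + (1)²·26 + (2)²·3.05 = 56.6
SD(W) = √56.6 ≈ 7.52

7.52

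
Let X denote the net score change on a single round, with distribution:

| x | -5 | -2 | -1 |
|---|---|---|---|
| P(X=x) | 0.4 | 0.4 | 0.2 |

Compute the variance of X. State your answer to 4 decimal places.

2.8000

E[X] = (-5)(0.4) + (-2)(0.4) + (-1)(0.2) = -3
E[X²] = (-5)²(0.4) + (-2)²(0.4) + (-1)²(0.2) = 11.8
Var(X) = E[X²] − (E[X])² = 11.8 − (-3)² = 2.8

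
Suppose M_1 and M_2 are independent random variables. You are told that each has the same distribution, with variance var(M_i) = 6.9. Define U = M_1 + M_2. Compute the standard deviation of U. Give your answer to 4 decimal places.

3.7148

By independence, var(U) = (1)²var(M_1) + (1)²var(M_2)
= (1)²·6.9 + (1)²·6.9 = 13.8
SD(U) = √13.8 ≈ 3.7148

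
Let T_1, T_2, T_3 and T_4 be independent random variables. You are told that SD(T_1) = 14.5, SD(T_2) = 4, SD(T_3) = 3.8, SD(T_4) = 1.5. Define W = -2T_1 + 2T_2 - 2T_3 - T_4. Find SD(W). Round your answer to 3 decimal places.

31.065

V(T_1) = 210.25, V(T_2) = 16, V(T_3) = 14.44, V(T_4) = 2.25
By independence, V(W) = (-2)²V(T_1) + (2)²V(T_2) + (-2)²V(T_3) + (-1)²V(T_4)
= (-2)²·210.25 + (2)²·16 + (-2)²·14.44 + (-1)²·2.25 = 965.01
SD(W) = √965.01 ≈ 31.065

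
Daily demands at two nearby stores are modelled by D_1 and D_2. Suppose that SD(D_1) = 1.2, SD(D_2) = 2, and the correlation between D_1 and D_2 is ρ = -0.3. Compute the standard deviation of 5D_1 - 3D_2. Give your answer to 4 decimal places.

9.6747

V(D_1) = (1.2)² = 1.44;  V(D_2) = (2)² = 4
Cov(D_1,D_2) = ρ·SD(D_1)·SD(D_2) = -0.3·1.2·2 = -0.72
V(5D_1 - 3D_2) = (5)²·V(D_1) + (-3)²·V(D_2) + 2·(5)·(-3)·Cov(D_1,D_2)
= 25·1.44 + 9·4 + -30·-0.72 = 93.6
SD(5D_1 - 3D_2) = √93.6 ≈ 9.6747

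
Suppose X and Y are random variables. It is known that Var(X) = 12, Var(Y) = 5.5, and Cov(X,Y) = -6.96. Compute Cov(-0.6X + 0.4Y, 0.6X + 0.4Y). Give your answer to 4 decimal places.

Cov(-0.6X + 0.4Y, 0.6X + 0.4Y) = (-0.6)(0.6)Var(X) + (0.4)(0.4)Var(Y) + [(-0.6)(0.4) + (0.4)(0.6)]Cov(X,Y)
= -0.36·12 + 0.16·5.5 + 0·-6.96 = -3.44

-3.4400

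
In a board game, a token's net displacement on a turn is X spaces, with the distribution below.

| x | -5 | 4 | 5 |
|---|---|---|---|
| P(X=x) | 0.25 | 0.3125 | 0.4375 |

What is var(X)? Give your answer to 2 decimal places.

E[X] = (-5)(0.25) + (4)(0.3125) + (5)(0.4375) = 2.1875
E[X²] = (-5)²(0.25) + (4)²(0.3125) + (5)²(0.4375) = 22.1875
var(X) = E[X²] − (E[X])² = 22.1875 − (2.1875)² = 17.40234375

17.40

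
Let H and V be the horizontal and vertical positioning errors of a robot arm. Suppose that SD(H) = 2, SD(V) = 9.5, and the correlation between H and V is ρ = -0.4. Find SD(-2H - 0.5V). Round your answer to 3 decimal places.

4.833

Var(H) = (2)² = 4;  Var(V) = (9.5)² = 90.25
Cov(H,V) = ρ·SD(H)·SD(V) = -0.4·2·9.5 = -7.6
Var(-2H - 0.5V) = (-2)²·Var(H) + (-0.5)²·Var(V) + 2·(-2)·(-0.5)·Cov(H,V)
= 4·4 + 0.25·90.25 + 2·-7.6 = 23.3625
SD(-2H - 0.5V) = √23.3625 ≈ 4.833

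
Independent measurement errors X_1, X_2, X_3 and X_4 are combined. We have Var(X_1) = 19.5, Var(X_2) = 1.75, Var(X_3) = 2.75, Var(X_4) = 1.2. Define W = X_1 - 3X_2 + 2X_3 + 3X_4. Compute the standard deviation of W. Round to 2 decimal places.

7.55

By independence, Var(W) = (1)²Var(X_1) + (-3)²Var(X_2) + (2)²Var(X_3) + (3)²Var(X_4)
= (1)²·19.5 + (-3)²·1.75 + (2)²·2.75 + (3)²·1.2 = 57.05
SD(W) = √57.05 ≈ 7.55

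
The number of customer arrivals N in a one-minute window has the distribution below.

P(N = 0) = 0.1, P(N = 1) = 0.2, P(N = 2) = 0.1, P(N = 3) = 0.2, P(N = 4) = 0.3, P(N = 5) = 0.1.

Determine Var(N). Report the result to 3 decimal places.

E[N] = (0)(0.1) + (1)(0.2) + (2)(0.1) + (3)(0.2) + (4)(0.3) + (5)(0.1) = 2.7
E[N²] = (0)²(0.1) + (1)²(0.2) + (2)²(0.1) + (3)²(0.2) + (4)²(0.3) + (5)²(0.1) = 9.7
Var(N) = E[N²] − (E[N])² = 9.7 − (2.7)² = 2.41

2.410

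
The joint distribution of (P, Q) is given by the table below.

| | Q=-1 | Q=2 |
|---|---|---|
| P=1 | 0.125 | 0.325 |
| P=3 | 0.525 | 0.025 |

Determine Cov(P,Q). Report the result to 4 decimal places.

-1.0050

E[P] = 2.1,  E[Q] = 0.05
E[PQ] = -0.9
Cov(P,Q) = E[PQ] − E[P]E[Q] = -0.9 − (2.1)(0.05) = -1.005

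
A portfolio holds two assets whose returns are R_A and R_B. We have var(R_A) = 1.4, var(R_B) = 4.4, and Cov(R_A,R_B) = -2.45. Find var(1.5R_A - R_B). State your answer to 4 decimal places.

var(1.5R_A - R_B) = (1.5)²·var(R_A) + (-1)²·var(R_B) + 2·(1.5)·(-1)·Cov(R_A,R_B)
= 2.25·1.4 + 1·4.4 + -3·-2.45 = 14.9

14.9000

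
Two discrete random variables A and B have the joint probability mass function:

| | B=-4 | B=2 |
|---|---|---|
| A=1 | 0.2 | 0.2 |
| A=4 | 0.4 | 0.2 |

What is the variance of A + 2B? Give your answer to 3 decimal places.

33.840

E[A] = 2.8,  E[B] = -1.6,  E[AB] = -5.2
Var(A) = 10 − (2.8)² = 2.16;  Var(B) = 11.2 − (-1.6)² = 8.64
Cov(A,B) = -5.2 − (2.8)(-1.6) = -0.72
Var(A + 2B) = (1)²·2.16 + (2)²·8.64 + 2·(1)·(2)·-0.72 = 33.84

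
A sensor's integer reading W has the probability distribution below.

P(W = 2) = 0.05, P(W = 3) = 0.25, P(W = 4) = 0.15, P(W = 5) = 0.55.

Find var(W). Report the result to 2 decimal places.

E[W] = (2)(0.05) + (3)(0.25) + (4)(0.15) + (5)(0.55) = 4.2
E[W²] = (2)²(0.05) + (3)²(0.25) + (4)²(0.15) + (5)²(0.55) = 18.6
var(W) = E[W²] − (E[W])² = 18.6 − (4.2)² = 0.96

0.96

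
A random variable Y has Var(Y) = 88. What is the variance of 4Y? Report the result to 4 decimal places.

Var(4Y) = (4)²·Var(Y) = 16·88 = 1408

1408.0000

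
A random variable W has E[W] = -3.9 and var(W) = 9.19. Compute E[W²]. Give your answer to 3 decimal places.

24.400

E[W²] = var(W) + (E[W])² = 9.19 + (-3.9)² = 24.4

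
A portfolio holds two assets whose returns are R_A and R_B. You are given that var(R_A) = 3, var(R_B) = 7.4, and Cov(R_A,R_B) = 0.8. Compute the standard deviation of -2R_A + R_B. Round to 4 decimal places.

4.0249

var(-2R_A + R_B) = (-2)²·var(R_A) + (1)²·var(R_B) + 2·(-2)·(1)·Cov(R_A,R_B)
= 4·3 + 1·7.4 + -4·0.8 = 16.2
SD(-2R_A + R_B) = √16.2 ≈ 4.0249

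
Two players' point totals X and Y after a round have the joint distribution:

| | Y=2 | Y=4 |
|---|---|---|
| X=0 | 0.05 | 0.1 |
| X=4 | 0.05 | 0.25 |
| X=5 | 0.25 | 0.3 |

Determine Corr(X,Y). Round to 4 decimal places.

E[X] = 3.95,  E[Y] = 3.3
E[XY] = 12.9
Cov(X,Y) = E[XY] − E[X]E[Y] = 12.9 − (3.95)(3.3) = -0.135
V(X) = 2.9475,  V(Y) = 0.91
ρ = -0.135 / √(2.9475·0.91) ≈ -0.0824

-0.0824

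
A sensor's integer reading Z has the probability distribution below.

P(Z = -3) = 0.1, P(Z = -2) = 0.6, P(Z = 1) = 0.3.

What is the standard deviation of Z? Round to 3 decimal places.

1.470

E[Z] = (-3)(0.1) + (-2)(0.6) + (1)(0.3) = -1.2
E[Z²] = (-3)²(0.1) + (-2)²(0.6) + (1)²(0.3) = 3.6
Var(Z) = E[Z²] − (E[Z])² = 3.6 − (-1.2)² = 2.16
SD(Z) = √2.16 ≈ 1.470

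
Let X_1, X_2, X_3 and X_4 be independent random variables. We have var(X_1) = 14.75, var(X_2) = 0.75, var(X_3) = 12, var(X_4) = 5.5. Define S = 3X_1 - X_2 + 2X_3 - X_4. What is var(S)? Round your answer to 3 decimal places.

By independence, var(S) = (3)²var(X_1) + (-1)²var(X_2) + (2)²var(X_3) + (-1)²var(X_4)
= (3)²·14.75 + (-1)²·0.75 + (2)²·12 + (-1)²·5.5 = 187

187.000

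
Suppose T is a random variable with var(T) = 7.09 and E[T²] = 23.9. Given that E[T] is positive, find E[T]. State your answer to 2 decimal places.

(E[T])² = E[T²] − var(T) = 23.9 − 7.09 = 16.81
E[T] = √16.81 = 4.1

4.10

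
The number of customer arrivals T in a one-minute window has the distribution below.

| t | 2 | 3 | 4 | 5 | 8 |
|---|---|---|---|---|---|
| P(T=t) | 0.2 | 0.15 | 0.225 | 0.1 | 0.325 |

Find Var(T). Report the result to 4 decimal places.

5.5275

E[T] = (2)(0.2) + (3)(0.15) + (4)(0.225) + (5)(0.1) + (8)(0.325) = 4.85
E[T²] = (2)²(0.2) + (3)²(0.15) + (4)²(0.225) + (5)²(0.1) + (8)²(0.325) = 29.05
Var(T) = E[T²] − (E[T])² = 29.05 − (4.85)² = 5.5275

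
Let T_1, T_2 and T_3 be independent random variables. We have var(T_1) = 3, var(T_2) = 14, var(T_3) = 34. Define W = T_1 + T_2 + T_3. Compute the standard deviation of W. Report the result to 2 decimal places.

7.14

By independence, var(W) = (1)²var(T_1) + (1)²var(T_2) + (1)²var(T_3)
= (1)²·3 + (1)²·14 + (1)²·34 = 51
σ(W) = √51 ≈ 7.14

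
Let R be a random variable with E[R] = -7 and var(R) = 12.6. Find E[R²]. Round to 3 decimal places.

61.600

E[R²] = var(R) + (E[R])² = 12.6 + (-7)² = 61.6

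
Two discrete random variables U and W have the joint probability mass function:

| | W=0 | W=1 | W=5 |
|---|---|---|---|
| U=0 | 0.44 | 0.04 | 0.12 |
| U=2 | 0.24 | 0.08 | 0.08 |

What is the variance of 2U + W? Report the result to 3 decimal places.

7.962

E[U] = 0.8,  E[W] = 1.12,  E[UW] = 0.96
var(U) = 1.6 − (0.8)² = 0.96;  var(W) = 5.12 − (1.12)² = 3.8656
cov(U,W) = 0.96 − (0.8)(1.12) = 0.064
var(2U + W) = (2)²·0.96 + (1)²·3.8656 + 2·(2)·(1)·0.064 = 7.9616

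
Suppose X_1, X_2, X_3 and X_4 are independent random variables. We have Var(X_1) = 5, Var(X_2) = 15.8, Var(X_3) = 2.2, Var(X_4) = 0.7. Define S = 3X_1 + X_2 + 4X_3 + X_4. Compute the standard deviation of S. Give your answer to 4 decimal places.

9.8336

By independence, Var(S) = (3)²Var(X_1) + (1)²Var(X_2) + (4)²Var(X_3) + (1)²Var(X_4)
= (3)²·5 + (1)²·15.8 + (4)²·2.2 + (1)²·0.7 = 96.7
sd(S) = √96.7 ≈ 9.8336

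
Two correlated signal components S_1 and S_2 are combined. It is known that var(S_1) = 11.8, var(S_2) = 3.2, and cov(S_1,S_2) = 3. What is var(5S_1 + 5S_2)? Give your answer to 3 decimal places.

525.000

var(5S_1 + 5S_2) = (5)²·var(S_1) + (5)²·var(S_2) + 2·(5)·(5)·cov(S_1,S_2)
= 25·11.8 + 25·3.2 + 50·3 = 525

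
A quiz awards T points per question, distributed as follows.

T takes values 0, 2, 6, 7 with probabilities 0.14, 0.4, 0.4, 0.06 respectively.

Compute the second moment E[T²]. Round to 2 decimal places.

E[T²] = (0)²(0.14) + (2)²(0.4) + (6)²(0.4) + (7)²(0.06) = 18.94

18.94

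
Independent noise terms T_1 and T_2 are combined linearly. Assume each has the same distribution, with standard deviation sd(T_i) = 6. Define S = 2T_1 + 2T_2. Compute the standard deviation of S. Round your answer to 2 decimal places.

Var(T_i) = (6)² = 36
By independence, Var(S) = (2)²Var(T_1) + (2)²Var(T_2)
= (2)²·36 + (2)²·36 = 288
sd(S) = √288 ≈ 16.97

16.97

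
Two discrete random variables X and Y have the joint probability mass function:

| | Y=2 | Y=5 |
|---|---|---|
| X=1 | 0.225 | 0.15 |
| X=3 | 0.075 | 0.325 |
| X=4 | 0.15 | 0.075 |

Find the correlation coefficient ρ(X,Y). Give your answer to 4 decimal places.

0.1064

E[X] = 2.475,  E[Y] = 3.65
E[XY] = 9.225
cov(X,Y) = E[XY] − E[X]E[Y] = 9.225 − (2.475)(3.65) = 0.19125
V(X) = 1.449375,  V(Y) = 2.2275
ρ = 0.19125 / √(1.449375·2.2275) ≈ 0.1064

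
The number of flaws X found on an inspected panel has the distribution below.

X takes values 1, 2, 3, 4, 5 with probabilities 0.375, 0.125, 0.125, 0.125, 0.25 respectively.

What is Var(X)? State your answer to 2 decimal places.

E[X] = (1)(0.375) + (2)(0.125) + (3)(0.125) + (4)(0.125) + (5)(0.25) = 2.75
E[X²] = (1)²(0.375) + (2)²(0.125) + (3)²(0.125) + (4)²(0.125) + (5)²(0.25) = 10.25
Var(X) = E[X²] − (E[X])² = 10.25 − (2.75)² = 2.6875

2.69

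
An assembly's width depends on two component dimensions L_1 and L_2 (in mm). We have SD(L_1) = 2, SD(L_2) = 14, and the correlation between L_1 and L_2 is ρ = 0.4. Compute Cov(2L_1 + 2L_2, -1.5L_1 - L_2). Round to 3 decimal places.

-460.000

var(L_1) = (2)² = 4;  var(L_2) = (14)² = 196
Cov(L_1,L_2) = ρ·SD(L_1)·SD(L_2) = 0.4·2·14 = 11.2
Cov(2L_1 + 2L_2, -1.5L_1 - L_2) = (2)(-1.5)var(L_1) + (2)(-1)var(L_2) + [(2)(-1) + (2)(-1.5)]Cov(L_1,L_2)
= -3·4 + -2·196 + -5·11.2 = -460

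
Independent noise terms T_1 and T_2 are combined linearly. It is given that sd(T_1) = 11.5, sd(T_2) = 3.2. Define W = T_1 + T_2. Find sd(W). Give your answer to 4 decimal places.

11.9369

Var(T_1) = 132.25, Var(T_2) = 10.24
By independence, Var(W) = (1)²Var(T_1) + (1)²Var(T_2)
= (1)²·132.25 + (1)²·10.24 = 142.49
sd(W) = √142.49 ≈ 11.9369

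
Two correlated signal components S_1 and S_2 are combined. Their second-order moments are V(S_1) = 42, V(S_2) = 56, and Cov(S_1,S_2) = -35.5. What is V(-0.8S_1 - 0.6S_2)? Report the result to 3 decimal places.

V(-0.8S_1 - 0.6S_2) = (-0.8)²·V(S_1) + (-0.6)²·V(S_2) + 2·(-0.8)·(-0.6)·Cov(S_1,S_2)
= 0.64·42 + 0.36·56 + 0.96·-35.5 = 12.96

12.960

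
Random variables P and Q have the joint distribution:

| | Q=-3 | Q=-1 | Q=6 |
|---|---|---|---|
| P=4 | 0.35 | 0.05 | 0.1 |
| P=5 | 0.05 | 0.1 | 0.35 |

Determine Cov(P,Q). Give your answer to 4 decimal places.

E[P] = 4.5,  E[Q] = 1.35
E[PQ] = 7.25
Cov(P,Q) = E[PQ] − E[P]E[Q] = 7.25 − (4.5)(1.35) = 1.175

1.1750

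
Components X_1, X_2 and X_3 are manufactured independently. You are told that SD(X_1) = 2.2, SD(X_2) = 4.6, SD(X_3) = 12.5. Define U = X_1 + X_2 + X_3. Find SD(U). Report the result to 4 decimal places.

var(X_1) = 4.84, var(X_2) = 21.16, var(X_3) = 156.25
By independence, var(U) = (1)²var(X_1) + (1)²var(X_2) + (1)²var(X_3)
= (1)²·4.84 + (1)²·21.16 + (1)²·156.25 = 182.25
SD(U) = √182.25 ≈ 13.5000

13.5000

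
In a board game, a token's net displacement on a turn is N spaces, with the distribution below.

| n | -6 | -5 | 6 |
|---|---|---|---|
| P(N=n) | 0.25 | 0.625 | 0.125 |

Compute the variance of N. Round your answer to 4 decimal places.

14.1094

E[N] = (-6)(0.25) + (-5)(0.625) + (6)(0.125) = -3.875
E[N²] = (-6)²(0.25) + (-5)²(0.625) + (6)²(0.125) = 29.125
V(N) = E[N²] − (E[N])² = 29.125 − (-3.875)² = 14.109375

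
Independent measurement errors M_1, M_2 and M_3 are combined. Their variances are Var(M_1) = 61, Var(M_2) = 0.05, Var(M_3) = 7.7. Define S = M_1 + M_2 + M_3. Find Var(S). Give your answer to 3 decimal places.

By independence, Var(S) = (1)²Var(M_1) + (1)²Var(M_2) + (1)²Var(M_3)
= (1)²·61 + (1)²·0.05 + (1)²·7.7 = 68.75

68.750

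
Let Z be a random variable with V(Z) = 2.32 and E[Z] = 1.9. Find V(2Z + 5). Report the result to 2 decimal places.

V(2Z + 5) = (2)²·V(Z) = 4·2.32 = 9.28

9.28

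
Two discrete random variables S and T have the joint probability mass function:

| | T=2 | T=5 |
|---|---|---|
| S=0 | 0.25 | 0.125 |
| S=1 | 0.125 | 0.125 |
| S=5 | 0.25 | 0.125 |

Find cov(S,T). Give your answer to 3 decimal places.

-0.141

E[S] = 2.125,  E[T] = 3.125
E[ST] = 6.5
cov(S,T) = E[ST] − E[S]E[T] = 6.5 − (2.125)(3.125) = -0.140625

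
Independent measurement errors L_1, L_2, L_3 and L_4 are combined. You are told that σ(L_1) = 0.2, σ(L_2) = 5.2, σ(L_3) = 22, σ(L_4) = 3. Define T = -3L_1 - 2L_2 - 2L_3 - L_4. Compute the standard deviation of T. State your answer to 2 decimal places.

V(L_1) = 0.04, V(L_2) = 27.04, V(L_3) = 484, V(L_4) = 9
By independence, V(T) = (-3)²V(L_1) + (-2)²V(L_2) + (-2)²V(L_3) + (-1)²V(L_4)
= (-3)²·0.04 + (-2)²·27.04 + (-2)²·484 + (-1)²·9 = 2053.52
σ(T) = √2053.52 ≈ 45.32

45.32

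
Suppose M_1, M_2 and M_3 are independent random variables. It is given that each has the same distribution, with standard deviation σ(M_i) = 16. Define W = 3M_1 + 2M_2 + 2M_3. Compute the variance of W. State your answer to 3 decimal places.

4352.000

Var(M_i) = (16)² = 256
By independence, Var(W) = (3)²Var(M_1) + (2)²Var(M_2) + (2)²Var(M_3)
= (3)²·256 + (2)²·256 + (2)²·256 = 4352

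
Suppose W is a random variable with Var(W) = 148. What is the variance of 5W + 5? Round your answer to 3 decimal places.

Var(5W + 5) = (5)²·Var(W) = 25·148 = 3700

3700.000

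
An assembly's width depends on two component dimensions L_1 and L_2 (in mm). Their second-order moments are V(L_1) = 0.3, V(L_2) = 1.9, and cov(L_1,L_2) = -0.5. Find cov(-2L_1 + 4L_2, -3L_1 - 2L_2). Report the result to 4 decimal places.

cov(-2L_1 + 4L_2, -3L_1 - 2L_2) = (-2)(-3)V(L_1) + (4)(-2)V(L_2) + [(-2)(-2) + (4)(-3)]cov(L_1,L_2)
= 6·0.3 + -8·1.9 + -8·-0.5 = -9.4

-9.4000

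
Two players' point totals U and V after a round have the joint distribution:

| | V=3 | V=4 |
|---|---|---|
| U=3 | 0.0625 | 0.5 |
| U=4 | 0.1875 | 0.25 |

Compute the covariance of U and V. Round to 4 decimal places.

E[U] = 3.4375,  E[V] = 3.75
E[UV] = 12.8125
Cov(U,V) = E[UV] − E[U]E[V] = 12.8125 − (3.4375)(3.75) = -0.078125

-0.0781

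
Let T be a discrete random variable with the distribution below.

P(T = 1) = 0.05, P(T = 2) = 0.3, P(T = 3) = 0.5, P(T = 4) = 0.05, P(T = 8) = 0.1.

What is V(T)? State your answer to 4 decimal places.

3.0275

E[T] = (1)(0.05) + (2)(0.3) + (3)(0.5) + (4)(0.05) + (8)(0.1) = 3.15
E[T²] = (1)²(0.05) + (2)²(0.3) + (3)²(0.5) + (4)²(0.05) + (8)²(0.1) = 12.95
V(T) = E[T²] − (E[T])² = 12.95 − (3.15)² = 3.0275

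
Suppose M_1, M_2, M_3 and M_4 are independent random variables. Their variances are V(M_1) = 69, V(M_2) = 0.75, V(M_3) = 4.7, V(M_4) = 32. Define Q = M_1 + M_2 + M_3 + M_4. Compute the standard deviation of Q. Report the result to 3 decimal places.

By independence, V(Q) = (1)²V(M_1) + (1)²V(M_2) + (1)²V(M_3) + (1)²V(M_4)
= (1)²·69 + (1)²·0.75 + (1)²·4.7 + (1)²·32 = 106.45
SD(Q) = √106.45 ≈ 10.317

10.317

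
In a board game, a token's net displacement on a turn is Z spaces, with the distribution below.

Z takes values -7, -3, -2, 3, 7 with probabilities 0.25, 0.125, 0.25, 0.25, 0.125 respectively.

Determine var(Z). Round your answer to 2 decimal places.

21.75

E[Z] = (-7)(0.25) + (-3)(0.125) + (-2)(0.25) + (3)(0.25) + (7)(0.125) = -1
E[Z²] = (-7)²(0.25) + (-3)²(0.125) + (-2)²(0.25) + (3)²(0.25) + (7)²(0.125) = 22.75
var(Z) = E[Z²] − (E[Z])² = 22.75 − (-1)² = 21.75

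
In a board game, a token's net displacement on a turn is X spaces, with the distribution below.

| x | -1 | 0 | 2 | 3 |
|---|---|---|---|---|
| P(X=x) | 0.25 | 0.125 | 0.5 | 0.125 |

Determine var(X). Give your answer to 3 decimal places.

E[X] = (-1)(0.25) + (0)(0.125) + (2)(0.5) + (3)(0.125) = 1.125
E[X²] = (-1)²(0.25) + (0)²(0.125) + (2)²(0.5) + (3)²(0.125) = 3.375
var(X) = E[X²] − (E[X])² = 3.375 − (1.125)² = 2.109375

2.109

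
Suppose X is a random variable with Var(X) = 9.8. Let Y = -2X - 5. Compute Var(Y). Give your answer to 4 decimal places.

39.2000

Var(-2X - 5) = (-2)²·Var(X) = 4·9.8 = 39.2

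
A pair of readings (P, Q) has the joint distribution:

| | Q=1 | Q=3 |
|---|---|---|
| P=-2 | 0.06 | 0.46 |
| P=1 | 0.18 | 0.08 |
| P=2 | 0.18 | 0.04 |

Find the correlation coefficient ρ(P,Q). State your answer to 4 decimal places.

E[P] = -0.34,  E[Q] = 2.16
E[PQ] = -1.86
Cov(P,Q) = E[PQ] − E[P]E[Q] = -1.86 − (-0.34)(2.16) = -1.1256
Var(P) = 3.1044,  Var(Q) = 0.9744
ρ = -1.1256 / √(3.1044·0.9744) ≈ -0.6472

-0.6472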